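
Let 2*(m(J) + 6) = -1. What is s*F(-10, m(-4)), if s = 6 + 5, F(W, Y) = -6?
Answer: -66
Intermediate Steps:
m(J) = -13/2 (m(J) = -6 + (½)*(-1) = -6 - ½ = -13/2)
s = 11
s*F(-10, m(-4)) = 11*(-6) = -66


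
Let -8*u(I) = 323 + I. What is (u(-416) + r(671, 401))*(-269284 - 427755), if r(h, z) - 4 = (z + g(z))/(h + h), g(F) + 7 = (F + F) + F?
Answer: -62916831257/5368 ≈ -1.1721e+7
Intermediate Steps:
u(I) = -323/8 - I/8 (u(I) = -(323 + I)/8 = -323/8 - I/8)
g(F) = -7 + 3*F (g(F) = -7 + ((F + F) + F) = -7 + (2*F + F) = -7 + 3*F)
r(h, z) = 4 + (-7 + 4*z)/(2*h) (r(h, z) = 4 + (z + (-7 + 3*z))/(h + h) = 4 + (-7 + 4*z)/((2*h)) = 4 + (-7 + 4*z)*(1/(2*h)) = 4 + (-7 + 4*z)/(2*h))
(u(-416) + r(671, 401))*(-269284 - 427755) = ((-323/8 - 1/8*(-416)) + (1/2)*(-7 + 4*401 + 8*671)/671)*(-269284 - 427755) = ((-323/8 + 52) + (1/2)*(1/671)*(-7 + 1604 + 5368))*(-697039) = (93/8 + (1/2)*(1/671)*6965)*(-697039) = (93/8 + 6965/1342)*(-697039) = (90263/5368)*(-697039) = -62916831257/5368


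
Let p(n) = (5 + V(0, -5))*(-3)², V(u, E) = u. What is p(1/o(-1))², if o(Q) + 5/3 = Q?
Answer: 2025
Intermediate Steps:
o(Q) = -5/3 + Q
p(n) = 45 (p(n) = (5 + 0)*(-3)² = 5*9 = 45)
p(1/o(-1))² = 45² = 2025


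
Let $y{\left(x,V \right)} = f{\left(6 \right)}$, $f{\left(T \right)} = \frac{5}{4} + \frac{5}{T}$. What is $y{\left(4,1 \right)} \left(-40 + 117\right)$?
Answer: $\frac{1925}{12} \approx 160.42$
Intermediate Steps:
$f{\left(T \right)} = \frac{5}{4} + \frac{5}{T}$ ($f{\left(T \right)} = 5 \cdot \frac{1}{4} + \frac{5}{T} = \frac{5}{4} + \frac{5}{T}$)
$y{\left(x,V \right)} = \frac{25}{12}$ ($y{\left(x,V \right)} = \frac{5}{4} + \frac{5}{6} = \frac{25}{12}$)
$y{\left(4,1 \right)} \left(-40 + 117\right) = \frac{25 \left(-40 + 117\right)}{12} = \frac{25}{12} \cdot 77 = \frac{1925}{12}$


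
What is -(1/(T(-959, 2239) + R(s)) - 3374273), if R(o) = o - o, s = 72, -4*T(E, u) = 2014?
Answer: 3397892913/1007 ≈ 3.3743e+6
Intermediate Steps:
T(E, u) = -1007/2 (T(E, u) = -¼*2014 = -1007/2)
R(o) = 0
-(1/(T(-959, 2239) + R(s)) - 3374273) = -(1/(-1007/2 + 0) - 3374273) = -(1/(-1007/2) - 3374273) = -(-2/1007 - 3374273) = -1*(-3397892913/1007) = 3397892913/1007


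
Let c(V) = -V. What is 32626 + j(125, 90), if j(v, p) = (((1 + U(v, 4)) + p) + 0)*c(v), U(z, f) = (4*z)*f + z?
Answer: -244374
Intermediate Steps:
U(z, f) = z + 4*f*z (U(z, f) = 4*f*z + z = z + 4*f*z)
j(v, p) = -v*(1 + p + 17*v) (j(v, p) = (((1 + v*(1 + 4*4)) + p) + 0)*(-v) = (((1 + v*(1 + 16)) + p) + 0)*(-v) = (((1 + v*17) + p) + 0)*(-v) = (((1 + 17*v) + p) + 0)*(-v) = ((1 + p + 17*v) + 0)*(-v) = (1 + p + 17*v)*(-v) = -v*(1 + p + 17*v))
32626 + j(125, 90) = 32626 - 1*125*(1 + 90 + 17*125) = 32626 - 1*125*(1 + 90 + 2125) = 32626 - 1*125*2216 = 32626 - 277000 = -244374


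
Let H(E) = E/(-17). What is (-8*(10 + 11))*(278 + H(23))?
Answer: -790104/17 ≈ -46477.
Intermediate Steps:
H(E) = -E/17 (H(E) = E*(-1/17) = -E/17)
(-8*(10 + 11))*(278 + H(23)) = (-8*(10 + 11))*(278 - 1/17*23) = (-8*21)*(278 - 23/17) = -168*4703/17 = -790104/17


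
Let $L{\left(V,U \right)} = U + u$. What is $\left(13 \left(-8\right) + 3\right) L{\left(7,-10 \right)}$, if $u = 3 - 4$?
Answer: $1111$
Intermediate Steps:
$u = -1$ ($u = 3 - 4 = -1$)
$L{\left(V,U \right)} = -1 + U$ ($L{\left(V,U \right)} = U - 1 = -1 + U$)
$\left(13 \left(-8\right) + 3\right) L{\left(7,-10 \right)} = \left(13 \left(-8\right) + 3\right) \left(-1 - 10\right) = \left(-104 + 3\right) \left(-11\right) = \left(-101\right) \left(-11\right) = 1111$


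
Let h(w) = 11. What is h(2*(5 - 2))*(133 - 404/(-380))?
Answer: 140096/95 ≈ 1474.7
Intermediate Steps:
h(2*(5 - 2))*(133 - 404/(-380)) = 11*(133 - 404/(-380)) = 11*(133 - 404*(-1/380)) = 11*(133 + 101/95) = 11*(12736/95) = 140096/95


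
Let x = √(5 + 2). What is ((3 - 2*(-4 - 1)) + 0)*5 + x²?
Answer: 72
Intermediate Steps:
x = √7 ≈ 2.6458
((3 - 2*(-4 - 1)) + 0)*5 + x² = ((3 - 2*(-4 - 1)) + 0)*5 + (√7)² = ((3 - 2*(-5)) + 0)*5 + 7 = ((3 + 10) + 0)*5 + 7 = (13 + 0)*5 + 7 = 13*5 + 7 = 65 + 7 = 72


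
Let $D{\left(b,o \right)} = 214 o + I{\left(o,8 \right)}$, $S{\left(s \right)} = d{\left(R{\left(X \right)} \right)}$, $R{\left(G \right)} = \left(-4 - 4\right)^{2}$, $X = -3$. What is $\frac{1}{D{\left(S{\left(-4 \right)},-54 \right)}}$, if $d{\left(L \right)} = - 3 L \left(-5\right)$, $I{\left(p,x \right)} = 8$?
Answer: $- \frac{1}{11548} \approx -8.6595 \cdot 10^{-5}$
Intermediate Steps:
$R{\left(G \right)} = 64$ ($R{\left(G \right)} = \left(-8\right)^{2} = 64$)
$d{\left(L \right)} = 15 L$
$S{\left(s \right)} = 960$ ($S{\left(s \right)} = 15 \cdot 64 = 960$)
$D{\left(b,o \right)} = 8 + 214 o$ ($D{\left(b,o \right)} = 214 o + 8 = 8 + 214 o$)
$\frac{1}{D{\left(S{\left(-4 \right)},-54 \right)}} = \frac{1}{8 + 214 \left(-54\right)} = \frac{1}{8 - 11556} = \frac{1}{-11548} = - \frac{1}{11548}$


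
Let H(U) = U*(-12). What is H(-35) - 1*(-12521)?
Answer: 12941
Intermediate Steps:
H(U) = -12*U
H(-35) - 1*(-12521) = -12*(-35) - 1*(-12521) = 420 + 12521 = 12941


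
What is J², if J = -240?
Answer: 57600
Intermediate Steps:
J² = (-240)² = 57600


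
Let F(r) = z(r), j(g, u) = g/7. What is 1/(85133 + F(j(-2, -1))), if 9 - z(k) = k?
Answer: 7/595996 ≈ 1.1745e-5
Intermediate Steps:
z(k) = 9 - k
j(g, u) = g/7 (j(g, u) = g*(⅐) = g/7)
F(r) = 9 - r
1/(85133 + F(j(-2, -1))) = 1/(85133 + (9 - (-2)/7)) = 1/(85133 + (9 - 1*(-2/7))) = 1/(85133 + (9 + 2/7)) = 1/(85133 + 65/7) = 1/(595996/7) = 7/595996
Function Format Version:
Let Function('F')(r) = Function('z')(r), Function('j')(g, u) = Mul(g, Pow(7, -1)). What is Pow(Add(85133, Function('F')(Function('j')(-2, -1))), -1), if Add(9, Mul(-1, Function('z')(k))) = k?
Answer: Rational(7, 595996) ≈ 1.1745e-5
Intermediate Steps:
Function('z')(k) = Add(9, Mul(-1, k))
Function('j')(g, u) = Mul(Rational(1, 7), g) (Function('j')(g, u) = Mul(g, Rational(1, 7)) = Mul(Rational(1, 7), g))
Function('F')(r) = Add(9, Mul(-1, r))
Pow(Add(85133, Function('F')(Function('j')(-2, -1))), -1) = Pow(Add(85133, Add(9, Mul(-1, Mul(Rational(1, 7), -2)))), -1) = Pow(Add(85133, Add(9, Mul(-1, Rational(-2, 7)))), -1) = Pow(Add(85133, Add(9, Rational(2, 7))), -1) = Pow(Add(85133, Rational(65, 7)), -1) = Pow(Rational(595996, 7), -1) = Rational(7, 595996)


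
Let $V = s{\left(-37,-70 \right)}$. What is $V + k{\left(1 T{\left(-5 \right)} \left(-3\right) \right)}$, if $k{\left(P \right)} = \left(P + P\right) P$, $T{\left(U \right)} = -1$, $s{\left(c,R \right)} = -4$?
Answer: $14$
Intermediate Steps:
$V = -4$
$k{\left(P \right)} = 2 P^{2}$ ($k{\left(P \right)} = 2 P P = 2 P^{2}$)
$V + k{\left(1 T{\left(-5 \right)} \left(-3\right) \right)} = -4 + 2 \left(1 \left(-1\right) \left(-3\right)\right)^{2} = -4 + 2 \left(\left(-1\right) \left(-3\right)\right)^{2} = -4 + 2 \cdot 3^{2} = -4 + 2 \cdot 9 = -4 + 18 = 14$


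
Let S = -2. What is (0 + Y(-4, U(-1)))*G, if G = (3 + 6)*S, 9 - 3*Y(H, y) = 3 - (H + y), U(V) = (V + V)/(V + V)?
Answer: -18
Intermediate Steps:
U(V) = 1 (U(V) = (2*V)/((2*V)) = (2*V)*(1/(2*V)) = 1)
Y(H, y) = 2 + H/3 + y/3 (Y(H, y) = 3 - (3 - (H + y))/3 = 3 - (3 + (-H - y))/3 = 3 - (3 - H - y)/3 = 3 + (-1 + H/3 + y/3) = 2 + H/3 + y/3)
G = -18 (G = (3 + 6)*(-2) = 9*(-2) = -18)
(0 + Y(-4, U(-1)))*G = (0 + (2 + (⅓)*(-4) + (⅓)*1))*(-18) = (0 + (2 - 4/3 + ⅓))*(-18) = (0 + 1)*(-18) = 1*(-18) = -18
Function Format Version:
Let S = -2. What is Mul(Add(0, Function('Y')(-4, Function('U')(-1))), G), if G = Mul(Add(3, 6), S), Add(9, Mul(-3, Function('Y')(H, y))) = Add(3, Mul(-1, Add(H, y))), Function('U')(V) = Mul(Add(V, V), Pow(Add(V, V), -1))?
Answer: -18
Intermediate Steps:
Function('U')(V) = 1 (Function('U')(V) = Mul(Mul(2, V), Pow(Mul(2, V), -1)) = Mul(Mul(2, V), Mul(Rational(1, 2), Pow(V, -1))) = 1)
Function('Y')(H, y) = Add(2, Mul(Rational(1, 3), H), Mul(Rational(1, 3), y)) (Function('Y')(H, y) = Add(3, Mul(Rational(-1, 3), Add(3, Mul(-1, Add(H, y))))) = Add(3, Mul(Rational(-1, 3), Add(3, Add(Mul(-1, H), Mul(-1, y))))) = Add(3, Mul(Rational(-1, 3), Add(3, Mul(-1, H), Mul(-1, y)))) = Add(3, Add(-1, Mul(Rational(1, 3), H), Mul(Rational(1, 3), y))) = Add(2, Mul(Rational(1, 3), H), Mul(Rational(1, 3), y)))
G = -18 (G = Mul(Add(3, 6), -2) = Mul(9, -2) = -18)
Mul(Add(0, Function('Y')(-4, Function('U')(-1))), G) = Mul(Add(0, Add(2, Mul(Rational(1, 3), -4), Mul(Rational(1, 3), 1))), -18) = Mul(Add(0, Add(2, Rational(-4, 3), Rational(1, 3))), -18) = Mul(Add(0, 1), -18) = Mul(1, -18) = -18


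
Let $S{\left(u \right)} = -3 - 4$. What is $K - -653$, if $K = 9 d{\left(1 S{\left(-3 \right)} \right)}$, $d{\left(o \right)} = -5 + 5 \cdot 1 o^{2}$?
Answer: $2813$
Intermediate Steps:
$S{\left(u \right)} = -7$
$d{\left(o \right)} = -5 + 5 o^{2}$
$K = 2160$ ($K = 9 \left(-5 + 5 \left(1 \left(-7\right)\right)^{2}\right) = 9 \left(-5 + 5 \left(-7\right)^{2}\right) = 9 \left(-5 + 5 \cdot 49\right) = 9 \left(-5 + 245\right) = 9 \cdot 240 = 2160$)
$K - -653 = 2160 - -653 = 2160 + 653 = 2813$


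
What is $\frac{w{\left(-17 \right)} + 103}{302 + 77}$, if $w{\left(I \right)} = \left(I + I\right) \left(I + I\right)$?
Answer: $\frac{1259}{379} \approx 3.3219$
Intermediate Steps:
$w{\left(I \right)} = 4 I^{2}$ ($w{\left(I \right)} = 2 I 2 I = 4 I^{2}$)
$\frac{w{\left(-17 \right)} + 103}{302 + 77} = \frac{4 \left(-17\right)^{2} + 103}{302 + 77} = \frac{4 \cdot 289 + 103}{379} = \left(1156 + 103\right) \frac{1}{379} = 1259 \cdot \frac{1}{379} = \frac{1259}{379}$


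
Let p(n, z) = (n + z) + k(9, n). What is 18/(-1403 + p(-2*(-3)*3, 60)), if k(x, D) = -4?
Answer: -6/443 ≈ -0.013544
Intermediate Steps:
p(n, z) = -4 + n + z (p(n, z) = (n + z) - 4 = -4 + n + z)
18/(-1403 + p(-2*(-3)*3, 60)) = 18/(-1403 + (-4 - 2*(-3)*3 + 60)) = 18/(-1403 + (-4 + 6*3 + 60)) = 18/(-1403 + (-4 + 18 + 60)) = 18/(-1403 + 74) = 18/(-1329) = 18*(-1/1329) = -6/443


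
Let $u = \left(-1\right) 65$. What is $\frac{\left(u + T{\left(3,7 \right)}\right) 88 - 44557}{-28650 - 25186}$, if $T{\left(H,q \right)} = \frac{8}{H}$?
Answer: $\frac{150127}{161508} \approx 0.92953$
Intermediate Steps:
$u = -65$
$\frac{\left(u + T{\left(3,7 \right)}\right) 88 - 44557}{-28650 - 25186} = \frac{\left(-65 + \frac{8}{3}\right) 88 - 44557}{-28650 - 25186} = \frac{\left(-65 + 8 \cdot \frac{1}{3}\right) 88 - 44557}{-53836} = \left(\left(-65 + \frac{8}{3}\right) 88 - 44557\right) \left(- \frac{1}{53836}\right) = \left(\left(- \frac{187}{3}\right) 88 - 44557\right) \left(- \frac{1}{53836}\right) = \left(- \frac{16456}{3} - 44557\right) \left(- \frac{1}{53836}\right) = \left(- \frac{150127}{3}\right) \left(- \frac{1}{53836}\right) = \frac{150127}{161508}$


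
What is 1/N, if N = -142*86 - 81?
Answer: -1/12293 ≈ -8.1347e-5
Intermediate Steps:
N = -12293 (N = -12212 - 81 = -12293)
1/N = 1/(-12293) = -1/12293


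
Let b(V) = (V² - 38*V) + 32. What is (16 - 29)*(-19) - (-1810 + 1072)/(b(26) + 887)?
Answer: 150667/607 ≈ 248.22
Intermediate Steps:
b(V) = 32 + V² - 38*V
(16 - 29)*(-19) - (-1810 + 1072)/(b(26) + 887) = (16 - 29)*(-19) - (-1810 + 1072)/((32 + 26² - 38*26) + 887) = -13*(-19) - (-738)/((32 + 676 - 988) + 887) = 247 - (-738)/(-280 + 887) = 247 - (-738)/607 = 247 - 1*(-738/607) = 247 + 738/607 = 150667/607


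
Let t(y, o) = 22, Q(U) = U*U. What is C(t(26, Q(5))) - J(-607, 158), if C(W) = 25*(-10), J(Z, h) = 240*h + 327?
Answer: -38497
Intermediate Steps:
Q(U) = U²
J(Z, h) = 327 + 240*h
C(W) = -250
C(t(26, Q(5))) - J(-607, 158) = -250 - (327 + 240*158) = -250 - (327 + 37920) = -250 - 1*38247 = -250 - 38247 = -38497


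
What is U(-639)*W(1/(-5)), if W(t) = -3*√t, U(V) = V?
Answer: 1917*I*√5/5 ≈ 857.31*I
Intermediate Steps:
U(-639)*W(1/(-5)) = -(-1917)*√(1/(-5)) = -(-1917)*√(-⅕) = -(-1917)*I*√5/5 = 1917*I*√5/5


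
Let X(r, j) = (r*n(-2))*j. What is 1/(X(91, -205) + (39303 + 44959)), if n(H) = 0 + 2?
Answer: 1/46952 ≈ 2.1298e-5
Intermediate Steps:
n(H) = 2
X(r, j) = 2*j*r (X(r, j) = (r*2)*j = (2*r)*j = 2*j*r)
1/(X(91, -205) + (39303 + 44959)) = 1/(2*(-205)*91 + (39303 + 44959)) = 1/(-37310 + 84262) = 1/46952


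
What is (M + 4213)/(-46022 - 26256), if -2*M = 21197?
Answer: 12771/144556 ≈ 0.088346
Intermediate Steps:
M = -21197/2 (M = -½*21197 = -21197/2 ≈ -10599.)
(M + 4213)/(-46022 - 26256) = (-21197/2 + 4213)/(-46022 - 26256) = -12771/2/(-72278) = -12771/2*(-1/72278) = 12771/144556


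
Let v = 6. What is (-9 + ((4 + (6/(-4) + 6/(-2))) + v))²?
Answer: 49/4 ≈ 12.250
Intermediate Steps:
(-9 + ((4 + (6/(-4) + 6/(-2))) + v))² = (-9 + ((4 + (6/(-4) + 6/(-2))) + 6))² = (-9 + ((4 + (6*(-¼) + 6*(-½))) + 6))² = (-9 + ((4 + (-3/2 - 3)) + 6))² = (-9 + ((4 - 9/2) + 6))² = (-9 + (-½ + 6))² = (-9 + 11/2)² = (-7/2)² = 49/4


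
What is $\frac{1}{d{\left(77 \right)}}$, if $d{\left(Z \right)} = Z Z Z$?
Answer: $\frac{1}{456533} \approx 2.1904 \cdot 10^{-6}$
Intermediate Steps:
$d{\left(Z \right)} = Z^{3}$ ($d{\left(Z \right)} = Z^{2} Z = Z^{3}$)
$\frac{1}{d{\left(77 \right)}} = \frac{1}{77^{3}} = \frac{1}{456533}$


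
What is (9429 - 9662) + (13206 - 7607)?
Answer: 5366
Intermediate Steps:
(9429 - 9662) + (13206 - 7607) = -233 + 5599 = 5366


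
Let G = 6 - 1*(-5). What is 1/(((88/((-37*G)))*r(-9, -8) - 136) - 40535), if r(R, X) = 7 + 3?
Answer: -37/1504907 ≈ -2.4586e-5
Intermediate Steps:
G = 11 (G = 6 + 5 = 11)
r(R, X) = 10
1/(((88/((-37*G)))*r(-9, -8) - 136) - 40535) = 1/(((88/((-37*11)))*10 - 136) - 40535) = 1/(((88/(-407))*10 - 136) - 40535) = 1/(((88*(-1/407))*10 - 136) - 40535) = 1/((-8/37*10 - 136) - 40535) = 1/((-80/37 - 136) - 40535) = 1/(-5112/37 - 40535) = 1/(-1504907/37) = -37/1504907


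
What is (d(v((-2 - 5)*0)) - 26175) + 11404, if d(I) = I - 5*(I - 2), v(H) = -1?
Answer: -14757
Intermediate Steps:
d(I) = 10 - 4*I (d(I) = I - 5*(-2 + I) = I - (-10 + 5*I) = I + (10 - 5*I) = 10 - 4*I)
(d(v((-2 - 5)*0)) - 26175) + 11404 = ((10 - 4*(-1)) - 26175) + 11404 = ((10 + 4) - 26175) + 11404 = (14 - 26175) + 11404 = -26161 + 11404 = -14757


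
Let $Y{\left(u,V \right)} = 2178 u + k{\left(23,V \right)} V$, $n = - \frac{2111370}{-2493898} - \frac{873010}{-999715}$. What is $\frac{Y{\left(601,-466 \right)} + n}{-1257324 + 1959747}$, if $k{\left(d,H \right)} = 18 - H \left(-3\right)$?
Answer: $\frac{486685038349065859}{175127206002926661} \approx 2.779$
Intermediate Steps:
$k{\left(d,H \right)} = 18 + 3 H$ ($k{\left(d,H \right)} = 18 - - 3 H = 18 + 3 H$)
$n = \frac{428796615253}{249318723907}$ ($n = \left(-2111370\right) \left(- \frac{1}{2493898}\right) - - \frac{174602}{199943} = \frac{1055685}{1246949} + \frac{174602}{199943} = \frac{428796615253}{249318723907} \approx 1.7199$)
$Y{\left(u,V \right)} = 2178 u + V \left(18 + 3 V\right)$ ($Y{\left(u,V \right)} = 2178 u + \left(18 + 3 V\right) V = 2178 u + V \left(18 + 3 V\right)$)
$\frac{Y{\left(601,-466 \right)} + n}{-1257324 + 1959747} = \frac{\left(2178 \cdot 601 + 3 \left(-466\right) \left(6 - 466\right)\right) + \frac{428796615253}{249318723907}}{-1257324 + 1959747} = \frac{\left(1308978 + 3 \left(-466\right) \left(-460\right)\right) + \frac{428796615253}{249318723907}}{702423} = \left(\left(1308978 + 643080\right) + \frac{428796615253}{249318723907}\right) \frac{1}{702423} = \left(1952058 + \frac{428796615253}{249318723907}\right) \frac{1}{702423} = \frac{486685038349065859}{249318723907} \cdot \frac{1}{702423} = \frac{486685038349065859}{175127206002926661}$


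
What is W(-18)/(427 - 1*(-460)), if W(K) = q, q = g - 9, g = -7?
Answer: -16/887 ≈ -0.018038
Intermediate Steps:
q = -16 (q = -7 - 9 = -16)
W(K) = -16
W(-18)/(427 - 1*(-460)) = -16/(427 - 1*(-460)) = -16/(427 + 460) = -16/887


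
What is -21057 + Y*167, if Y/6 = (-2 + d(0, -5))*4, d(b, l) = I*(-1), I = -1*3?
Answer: -17049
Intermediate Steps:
I = -3
d(b, l) = 3 (d(b, l) = -3*(-1) = 3)
Y = 24 (Y = 6*((-2 + 3)*4) = 6*(1*4) = 6*4 = 24)
-21057 + Y*167 = -21057 + 24*167 = -21057 + 4008 = -17049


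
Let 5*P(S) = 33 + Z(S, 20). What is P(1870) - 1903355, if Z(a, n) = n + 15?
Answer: -9516707/5 ≈ -1.9033e+6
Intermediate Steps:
Z(a, n) = 15 + n
P(S) = 68/5 (P(S) = (33 + (15 + 20))/5 = (33 + 35)/5 = (1/5)*68 = 68/5)
P(1870) - 1903355 = 68/5 - 1903355 = -9516707/5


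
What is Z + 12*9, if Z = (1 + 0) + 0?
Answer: 109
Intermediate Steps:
Z = 1 (Z = 1 + 0 = 1)
Z + 12*9 = 1 + 12*9 = 1 + 108 = 109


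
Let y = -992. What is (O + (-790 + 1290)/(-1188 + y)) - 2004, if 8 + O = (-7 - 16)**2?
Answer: -161672/109 ≈ -1483.2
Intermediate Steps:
O = 521 (O = -8 + (-7 - 16)**2 = -8 + (-23)**2 = -8 + 529 = 521)
(O + (-790 + 1290)/(-1188 + y)) - 2004 = (521 + (-790 + 1290)/(-1188 - 992)) - 2004 = (521 + 500/(-2180)) - 2004 = (521 + 500*(-1/2180)) - 2004 = (521 - 25/109) - 2004 = 56764/109 - 2004 = -161672/109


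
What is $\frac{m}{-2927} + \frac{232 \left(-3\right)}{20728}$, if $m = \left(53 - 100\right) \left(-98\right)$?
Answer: $- \frac{12188795}{7583857} \approx -1.6072$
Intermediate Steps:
$m = 4606$ ($m = \left(-47\right) \left(-98\right) = 4606$)
$\frac{m}{-2927} + \frac{232 \left(-3\right)}{20728} = \frac{4606}{-2927} + \frac{232 \left(-3\right)}{20728} = 4606 \left(- \frac{1}{2927}\right) - \frac{87}{2591} = - \frac{4606}{2927} - \frac{87}{2591} = - \frac{12188795}{7583857}$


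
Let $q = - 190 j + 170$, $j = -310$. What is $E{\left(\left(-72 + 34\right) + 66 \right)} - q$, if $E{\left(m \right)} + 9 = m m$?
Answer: $-58295$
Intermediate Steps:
$q = 59070$ ($q = \left(-190\right) \left(-310\right) + 170 = 58900 + 170 = 59070$)
$E{\left(m \right)} = -9 + m^{2}$ ($E{\left(m \right)} = -9 + m m = -9 + m^{2}$)
$E{\left(\left(-72 + 34\right) + 66 \right)} - q = \left(-9 + \left(\left(-72 + 34\right) + 66\right)^{2}\right) - 59070 = \left(-9 + \left(-38 + 66\right)^{2}\right) - 59070 = \left(-9 + 28^{2}\right) - 59070 = \left(-9 + 784\right) - 59070 = 775 - 59070 = -58295$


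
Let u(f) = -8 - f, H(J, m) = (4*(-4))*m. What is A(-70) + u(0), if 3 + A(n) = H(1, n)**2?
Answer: 1254389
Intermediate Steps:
H(J, m) = -16*m
A(n) = -3 + 256*n**2 (A(n) = -3 + (-16*n)**2 = -3 + 256*n**2)
A(-70) + u(0) = (-3 + 256*(-70)**2) + (-8 - 1*0) = (-3 + 256*4900) + (-8 + 0) = (-3 + 1254400) - 8 = 1254397 - 8 = 1254389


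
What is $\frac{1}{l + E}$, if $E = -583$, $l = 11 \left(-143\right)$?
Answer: $- \frac{1}{2156} \approx -0.00046382$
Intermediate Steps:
$l = -1573$
$\frac{1}{l + E} = \frac{1}{-1573 - 583} = \frac{1}{-2156} = - \frac{1}{2156}$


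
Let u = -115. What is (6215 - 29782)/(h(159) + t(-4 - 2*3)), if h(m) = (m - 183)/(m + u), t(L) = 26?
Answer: -259237/280 ≈ -925.85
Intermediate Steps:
h(m) = (-183 + m)/(-115 + m) (h(m) = (m - 183)/(m - 115) = (-183 + m)/(-115 + m))
(6215 - 29782)/(h(159) + t(-4 - 2*3)) = (6215 - 29782)/((-183 + 159)/(-115 + 159) + 26) = -23567/(-24/44 + 26) = -23567/((1/44)*(-24) + 26) = -23567/(-6/11 + 26) = -23567/280/11 = -23567*11/280 = -259237/280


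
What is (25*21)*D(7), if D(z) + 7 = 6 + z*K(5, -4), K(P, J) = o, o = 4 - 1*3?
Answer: 3150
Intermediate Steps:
o = 1 (o = 4 - 3 = 1)
K(P, J) = 1
D(z) = -1 + z (D(z) = -7 + (6 + z*1) = -7 + (6 + z) = -1 + z)
(25*21)*D(7) = (25*21)*(-1 + 7) = 525*6 = 3150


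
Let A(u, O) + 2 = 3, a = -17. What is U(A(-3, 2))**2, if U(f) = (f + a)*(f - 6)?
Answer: 6400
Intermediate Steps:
A(u, O) = 1 (A(u, O) = -2 + 3 = 1)
U(f) = (-17 + f)*(-6 + f) (U(f) = (f - 17)*(f - 6) = (-17 + f)*(-6 + f))
U(A(-3, 2))**2 = (102 + 1**2 - 23*1)**2 = (102 + 1 - 23)**2 = 80**2 = 6400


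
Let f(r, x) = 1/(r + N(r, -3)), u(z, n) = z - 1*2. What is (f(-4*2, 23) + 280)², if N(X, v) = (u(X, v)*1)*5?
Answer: 263705121/3364 ≈ 78390.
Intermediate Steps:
u(z, n) = -2 + z (u(z, n) = z - 2 = -2 + z)
N(X, v) = -10 + 5*X (N(X, v) = ((-2 + X)*1)*5 = (-2 + X)*5 = -10 + 5*X)
f(r, x) = 1/(-10 + 6*r) (f(r, x) = 1/(r + (-10 + 5*r)) = 1/(-10 + 6*r))
(f(-4*2, 23) + 280)² = (1/(2*(-5 + 3*(-4*2))) + 280)² = (1/(2*(-5 + 3*(-8))) + 280)² = (1/(2*(-5 - 24)) + 280)² = ((½)/(-29) + 280)² = ((½)*(-1/29) + 280)² = (-1/58 + 280)² = (16239/58)² = 263705121/3364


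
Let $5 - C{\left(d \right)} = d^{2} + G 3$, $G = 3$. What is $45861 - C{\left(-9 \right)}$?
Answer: $45946$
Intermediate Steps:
$C{\left(d \right)} = -4 - d^{2}$ ($C{\left(d \right)} = 5 - \left(d^{2} + 3 \cdot 3\right) = 5 - \left(d^{2} + 9\right) = 5 - \left(9 + d^{2}\right) = -4 - d^{2}$)
$45861 - C{\left(-9 \right)} = 45861 - \left(-4 - \left(-9\right)^{2}\right) = 45861 - \left(-4 - 81\right) = 45861 - -85 = 45861 + 85 = 45946$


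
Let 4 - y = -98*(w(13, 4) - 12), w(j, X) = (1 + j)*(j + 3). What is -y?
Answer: -20780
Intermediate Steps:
w(j, X) = (1 + j)*(3 + j)
y = 20780 (y = 4 - (-98)*((3 + 13**2 + 4*13) - 12) = 4 - (-98)*((3 + 169 + 52) - 12) = 4 - (-98)*(224 - 12) = 4 - (-98)*212 = 4 - 1*(-20776) = 4 + 20776 = 20780)
-y = -1*20780 = -20780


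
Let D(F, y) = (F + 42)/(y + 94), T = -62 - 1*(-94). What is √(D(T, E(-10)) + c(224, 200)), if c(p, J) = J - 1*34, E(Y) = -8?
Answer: 5*√12341/43 ≈ 12.917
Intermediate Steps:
T = 32 (T = -62 + 94 = 32)
c(p, J) = -34 + J (c(p, J) = J - 34 = -34 + J)
D(F, y) = (42 + F)/(94 + y)
√(D(T, E(-10)) + c(224, 200)) = √((42 + 32)/(94 - 8) + (-34 + 200)) = √(74/86 + 166) = √((1/86)*74 + 166) = √(37/43 + 166) = √(7175/43) = 5*√12341/43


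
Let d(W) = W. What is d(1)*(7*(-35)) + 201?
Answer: -44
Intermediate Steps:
d(1)*(7*(-35)) + 201 = 1*(7*(-35)) + 201 = 1*(-245) + 201 = -245 + 201 = -44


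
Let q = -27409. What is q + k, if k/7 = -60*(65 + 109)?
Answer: -100489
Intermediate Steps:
k = -73080 (k = 7*(-60*(65 + 109)) = 7*(-60*174) = 7*(-10440) = -73080)
q + k = -27409 - 73080 = -100489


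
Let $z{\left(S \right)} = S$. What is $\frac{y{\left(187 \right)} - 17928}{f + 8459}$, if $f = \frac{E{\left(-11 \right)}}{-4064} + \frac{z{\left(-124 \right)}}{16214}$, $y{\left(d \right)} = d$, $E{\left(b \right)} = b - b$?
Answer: $- \frac{143826287}{68577051} \approx -2.0973$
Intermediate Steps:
$E{\left(b \right)} = 0$
$f = - \frac{62}{8107}$ ($f = \frac{0}{-4064} - \frac{124}{16214} = 0 \left(- \frac{1}{4064}\right) - \frac{62}{8107} = 0 - \frac{62}{8107} = - \frac{62}{8107} \approx -0.0076477$)
$\frac{y{\left(187 \right)} - 17928}{f + 8459} = \frac{187 - 17928}{- \frac{62}{8107} + 8459} = - \frac{17741}{\frac{68577051}{8107}} = \left(-17741\right) \frac{8107}{68577051} = - \frac{143826287}{68577051}$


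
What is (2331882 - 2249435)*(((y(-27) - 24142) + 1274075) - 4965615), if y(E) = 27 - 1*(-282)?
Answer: -306321357731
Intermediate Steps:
y(E) = 309 (y(E) = 27 + 282 = 309)
(2331882 - 2249435)*(((y(-27) - 24142) + 1274075) - 4965615) = (2331882 - 2249435)*(((309 - 24142) + 1274075) - 4965615) = 82447*((-23833 + 1274075) - 4965615) = 82447*(1250242 - 4965615) = 82447*(-3715373) = -306321357731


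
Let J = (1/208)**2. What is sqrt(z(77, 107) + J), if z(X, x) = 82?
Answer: 7*sqrt(72401)/208 ≈ 9.0554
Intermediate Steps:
J = 1/43264 (J = (1/208)**2 = 1/43264 ≈ 2.3114e-5)
sqrt(z(77, 107) + J) = sqrt(82 + 1/43264) = sqrt(3547649/43264) = 7*sqrt(72401)/208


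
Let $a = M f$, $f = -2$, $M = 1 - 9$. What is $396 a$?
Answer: $6336$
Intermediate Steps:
$M = -8$ ($M = 1 - 9 = -8$)
$a = 16$ ($a = \left(-8\right) \left(-2\right) = 16$)
$396 a = 396 \cdot 16 = 6336$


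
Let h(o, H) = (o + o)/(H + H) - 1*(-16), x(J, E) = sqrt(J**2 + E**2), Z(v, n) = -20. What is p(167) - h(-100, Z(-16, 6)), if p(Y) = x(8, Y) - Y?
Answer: -188 + sqrt(27953) ≈ -20.809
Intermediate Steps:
x(J, E) = sqrt(E**2 + J**2)
h(o, H) = 16 + o/H (h(o, H) = (2*o)/((2*H)) + 16 = (2*o)*(1/(2*H)) + 16 = o/H + 16 = 16 + o/H)
p(Y) = sqrt(64 + Y**2) - Y (p(Y) = sqrt(Y**2 + 8**2) - Y = sqrt(Y**2 + 64) - Y = sqrt(64 + Y**2) - Y)
p(167) - h(-100, Z(-16, 6)) = (sqrt(64 + 167**2) - 1*167) - (16 - 100/(-20)) = (sqrt(64 + 27889) - 167) - (16 - 100*(-1/20)) = (sqrt(27953) - 167) - (16 + 5) = (-167 + sqrt(27953)) - 1*21 = (-167 + sqrt(27953)) - 21 = -188 + sqrt(27953)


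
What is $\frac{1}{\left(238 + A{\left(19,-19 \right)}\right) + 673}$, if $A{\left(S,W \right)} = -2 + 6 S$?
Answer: $\frac{1}{1023} \approx 0.00097752$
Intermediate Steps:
$\frac{1}{\left(238 + A{\left(19,-19 \right)}\right) + 673} = \frac{1}{\left(238 + \left(-2 + 6 \cdot 19\right)\right) + 673} = \frac{1}{\left(238 + \left(-2 + 114\right)\right) + 673} = \frac{1}{\left(238 + 112\right) + 673} = \frac{1}{350 + 673} = \frac{1}{1023}$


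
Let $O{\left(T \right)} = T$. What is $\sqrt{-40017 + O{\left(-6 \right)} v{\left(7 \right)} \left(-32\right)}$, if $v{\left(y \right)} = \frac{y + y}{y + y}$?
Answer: $15 i \sqrt{177} \approx 199.56 i$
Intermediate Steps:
$v{\left(y \right)} = 1$ ($v{\left(y \right)} = \frac{2 y}{2 y} = 2 y \frac{1}{2 y} = 1$)
$\sqrt{-40017 + O{\left(-6 \right)} v{\left(7 \right)} \left(-32\right)} = \sqrt{-40017 + \left(-6\right) 1 \left(-32\right)} = \sqrt{-40017 - -192} = \sqrt{-40017 + 192} = \sqrt{-39825} = 15 i \sqrt{177}$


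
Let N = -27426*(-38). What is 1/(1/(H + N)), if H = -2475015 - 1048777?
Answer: -2481604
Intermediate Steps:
N = 1042188
H = -3523792
1/(1/(H + N)) = 1/(1/(-3523792 + 1042188)) = 1/(1/(-2481604)) = 1/(-1/2481604) = -2481604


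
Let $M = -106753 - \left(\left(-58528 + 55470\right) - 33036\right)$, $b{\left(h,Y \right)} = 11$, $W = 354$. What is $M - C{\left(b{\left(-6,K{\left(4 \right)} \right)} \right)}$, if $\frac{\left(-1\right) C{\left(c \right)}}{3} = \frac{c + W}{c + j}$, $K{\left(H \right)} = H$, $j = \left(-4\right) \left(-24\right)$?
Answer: $- \frac{7559418}{107} \approx -70649.0$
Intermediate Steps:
$j = 96$
$C{\left(c \right)} = - \frac{3 \left(354 + c\right)}{96 + c}$ ($C{\left(c \right)} = - 3 \frac{c + 354}{c + 96} = - 3 \frac{354 + c}{96 + c} = - \frac{3 \left(354 + c\right)}{96 + c}$)
$M = -70659$ ($M = -106753 - \left(-3058 - 33036\right) = -106753 - -36094 = -106753 + 36094 = -70659$)
$M - C{\left(b{\left(-6,K{\left(4 \right)} \right)} \right)} = -70659 - \frac{3 \left(-354 - 11\right)}{96 + 11} = -70659 - \frac{3 \left(-354 - 11\right)}{107} = -70659 - 3 \cdot \frac{1}{107} \left(-365\right) = -70659 - - \frac{1095}{107} = -70659 + \frac{1095}{107} = - \frac{7559418}{107}$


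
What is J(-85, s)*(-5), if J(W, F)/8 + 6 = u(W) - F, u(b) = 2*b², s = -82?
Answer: -581040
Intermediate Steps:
J(W, F) = -48 - 8*F + 16*W² (J(W, F) = -48 + 8*(2*W² - F) = -48 + 8*(-F + 2*W²) = -48 + (-8*F + 16*W²) = -48 - 8*F + 16*W²)
J(-85, s)*(-5) = (-48 - 8*(-82) + 16*(-85)²)*(-5) = (-48 + 656 + 16*7225)*(-5) = (-48 + 656 + 115600)*(-5) = 116208*(-5) = -581040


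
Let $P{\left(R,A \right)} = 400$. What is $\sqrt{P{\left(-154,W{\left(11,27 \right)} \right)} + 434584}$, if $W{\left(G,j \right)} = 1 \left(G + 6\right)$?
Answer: $2 \sqrt{108746} \approx 659.53$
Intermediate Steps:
$W{\left(G,j \right)} = 6 + G$ ($W{\left(G,j \right)} = 1 \left(6 + G\right) = 6 + G$)
$\sqrt{P{\left(-154,W{\left(11,27 \right)} \right)} + 434584} = \sqrt{400 + 434584} = \sqrt{434984} = 2 \sqrt{108746}$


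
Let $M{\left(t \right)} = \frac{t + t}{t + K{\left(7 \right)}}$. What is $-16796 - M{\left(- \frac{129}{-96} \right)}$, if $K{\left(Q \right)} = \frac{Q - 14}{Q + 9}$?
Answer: $- \frac{487170}{29} \approx -16799.0$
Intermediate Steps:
$K{\left(Q \right)} = \frac{-14 + Q}{9 + Q}$
$M{\left(t \right)} = \frac{2 t}{- \frac{7}{16} + t}$ ($M{\left(t \right)} = \frac{t + t}{t + \frac{-14 + 7}{9 + 7}} = \frac{2 t}{t + \frac{1}{16} \left(-7\right)} = \frac{2 t}{t - \frac{7}{16}} = \frac{2 t}{- \frac{7}{16} + t}$)
$-16796 - M{\left(- \frac{129}{-96} \right)} = -16796 - \frac{32 \left(- \frac{129}{-96}\right)}{-7 + 16 \left(- \frac{129}{-96}\right)} = -16796 - \frac{32 \left(\left(-129\right) \left(- \frac{1}{96}\right)\right)}{-7 + 16 \left(\left(-129\right) \left(- \frac{1}{96}\right)\right)} = -16796 - 32 \cdot \frac{43}{32} \frac{1}{-7 + 16 \cdot \frac{43}{32}} = -16796 - 32 \cdot \frac{43}{32} \frac{1}{-7 + \frac{43}{2}} = -16796 - 32 \cdot \frac{43}{32} \frac{1}{\frac{29}{2}} = -16796 - 32 \cdot \frac{43}{32} \cdot \frac{2}{29} = -16796 - \frac{86}{29} = - \frac{487170}{29}$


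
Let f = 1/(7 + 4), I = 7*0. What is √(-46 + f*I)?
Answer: I*√46 ≈ 6.7823*I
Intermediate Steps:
I = 0
f = 1/11 ≈ 0.090909
√(-46 + f*I) = √(-46 + (1/11)*0) = √(-46 + 0) = √(-46) = I*√46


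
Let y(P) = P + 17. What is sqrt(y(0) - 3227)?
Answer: I*sqrt(3210) ≈ 56.657*I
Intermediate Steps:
y(P) = 17 + P
sqrt(y(0) - 3227) = sqrt((17 + 0) - 3227) = sqrt(17 - 3227) = sqrt(-3210) = I*sqrt(3210)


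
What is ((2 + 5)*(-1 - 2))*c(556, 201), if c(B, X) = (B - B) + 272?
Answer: -5712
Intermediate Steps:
c(B, X) = 272 (c(B, X) = 0 + 272 = 272)
((2 + 5)*(-1 - 2))*c(556, 201) = ((2 + 5)*(-1 - 2))*272 = (7*(-3))*272 = -21*272 = -5712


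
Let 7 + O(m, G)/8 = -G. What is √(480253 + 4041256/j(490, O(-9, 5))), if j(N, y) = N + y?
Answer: √19036202393/197 ≈ 700.36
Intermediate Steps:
O(m, G) = -56 - 8*G (O(m, G) = -56 + 8*(-G) = -56 - 8*G)
√(480253 + 4041256/j(490, O(-9, 5))) = √(480253 + 4041256/(490 + (-56 - 8*5))) = √(480253 + 4041256/(490 + (-56 - 40))) = √(480253 + 4041256/(490 - 96)) = √(480253 + 4041256/394) = √(480253 + 4041256*(1/394)) = √(480253 + 2020628/197) = √(96630469/197) = √19036202393/197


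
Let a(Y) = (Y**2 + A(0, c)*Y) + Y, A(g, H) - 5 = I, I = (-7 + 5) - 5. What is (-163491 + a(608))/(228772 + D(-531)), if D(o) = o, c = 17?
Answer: 205565/228241 ≈ 0.90065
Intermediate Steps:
I = -7 (I = -2 - 5 = -7)
A(g, H) = -2 (A(g, H) = 5 - 7 = -2)
a(Y) = Y**2 - Y (a(Y) = (Y**2 - 2*Y) + Y = Y**2 - Y)
(-163491 + a(608))/(228772 + D(-531)) = (-163491 + 608*(-1 + 608))/(228772 - 531) = (-163491 + 608*607)/228241 = (-163491 + 369056)*(1/228241) = 205565*(1/228241) = 205565/228241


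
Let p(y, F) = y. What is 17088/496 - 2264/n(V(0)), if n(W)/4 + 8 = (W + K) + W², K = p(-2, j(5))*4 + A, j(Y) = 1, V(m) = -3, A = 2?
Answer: 13045/124 ≈ 105.20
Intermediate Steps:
K = -6 (K = -2*4 + 2 = -8 + 2 = -6)
n(W) = -56 + 4*W + 4*W² (n(W) = -32 + 4*((W - 6) + W²) = -32 + 4*((-6 + W) + W²) = -32 + 4*(-6 + W + W²) = -32 + (-24 + 4*W + 4*W²) = -56 + 4*W + 4*W²)
17088/496 - 2264/n(V(0)) = 17088/496 - 2264/(-56 + 4*(-3) + 4*(-3)²) = 17088*(1/496) - 2264/(-56 - 12 + 4*9) = 1068/31 - 2264/(-56 - 12 + 36) = 1068/31 - 2264/(-32) = 1068/31 - 2264*(-1/32) = 1068/31 + 283/4 = 13045/124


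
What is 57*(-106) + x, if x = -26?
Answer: -6068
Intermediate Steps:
57*(-106) + x = 57*(-106) - 26 = -6042 - 26 = -6068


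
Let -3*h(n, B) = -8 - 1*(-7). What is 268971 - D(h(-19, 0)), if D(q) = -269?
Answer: 269240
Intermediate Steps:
h(n, B) = 1/3 (h(n, B) = -(-8 - 1*(-7))/3 = -(-8 + 7)/3 = -1/3*(-1) = 1/3)
268971 - D(h(-19, 0)) = 268971 - 1*(-269) = 268971 + 269 = 269240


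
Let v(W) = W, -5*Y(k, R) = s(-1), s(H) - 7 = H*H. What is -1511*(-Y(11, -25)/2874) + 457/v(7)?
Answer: 3241237/50295 ≈ 64.444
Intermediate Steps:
s(H) = 7 + H**2 (s(H) = 7 + H*H = 7 + H**2)
Y(k, R) = -8/5 (Y(k, R) = -(7 + (-1)**2)/5 = -(7 + 1)/5 = -1/5*8 = -8/5)
-1511*(-Y(11, -25)/2874) + 457/v(7) = -1511/((-2874/(-8/5))) + 457/7 = -1511/((-2874*(-5/8))) + 457*(1/7) = -1511/7185/4 + 457/7 = -1511*4/7185 + 457/7 = -6044/7185 + 457/7 = 3241237/50295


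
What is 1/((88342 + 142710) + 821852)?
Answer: 1/1052904 ≈ 9.4975e-7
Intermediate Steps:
1/((88342 + 142710) + 821852) = 1/(231052 + 821852) = 1/1052904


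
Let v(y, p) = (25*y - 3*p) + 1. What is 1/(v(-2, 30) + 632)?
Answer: 1/493 ≈ 0.0020284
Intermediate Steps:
v(y, p) = 1 - 3*p + 25*y (v(y, p) = (-3*p + 25*y) + 1 = 1 - 3*p + 25*y)
1/(v(-2, 30) + 632) = 1/((1 - 3*30 + 25*(-2)) + 632) = 1/((1 - 90 - 50) + 632) = 1/(-139 + 632) = 1/493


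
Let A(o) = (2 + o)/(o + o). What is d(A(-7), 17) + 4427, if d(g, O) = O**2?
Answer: 4716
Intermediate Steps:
A(o) = (2 + o)/(2*o) (A(o) = (2 + o)/((2*o)) = (2 + o)*(1/(2*o)) = (2 + o)/(2*o))
d(A(-7), 17) + 4427 = 17**2 + 4427 = 289 + 4427 = 4716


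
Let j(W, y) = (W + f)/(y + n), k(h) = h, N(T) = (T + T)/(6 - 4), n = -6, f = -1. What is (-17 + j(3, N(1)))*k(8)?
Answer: -696/5 ≈ -139.20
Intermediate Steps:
N(T) = T (N(T) = (2*T)/2 = (2*T)*(½) = T)
j(W, y) = (-1 + W)/(-6 + y) (j(W, y) = (W - 1)/(y - 6) = (-1 + W)/(-6 + y))
(-17 + j(3, N(1)))*k(8) = (-17 + (-1 + 3)/(-6 + 1))*8 = (-17 + 2/(-5))*8 = (-17 - ⅕*2)*8 = (-17 - ⅖)*8 = -87/5*8 = -696/5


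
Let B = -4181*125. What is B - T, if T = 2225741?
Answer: -2748366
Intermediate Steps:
B = -522625
B - T = -522625 - 1*2225741 = -522625 - 2225741 = -2748366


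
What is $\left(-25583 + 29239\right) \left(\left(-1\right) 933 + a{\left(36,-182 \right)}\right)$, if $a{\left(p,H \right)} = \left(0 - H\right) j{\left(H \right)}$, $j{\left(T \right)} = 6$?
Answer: $581304$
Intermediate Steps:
$a{\left(p,H \right)} = - 6 H$ ($a{\left(p,H \right)} = \left(0 - H\right) 6 = - H 6 = - 6 H$)
$\left(-25583 + 29239\right) \left(\left(-1\right) 933 + a{\left(36,-182 \right)}\right) = \left(-25583 + 29239\right) \left(\left(-1\right) 933 - -1092\right) = 3656 \left(-933 + 1092\right) = 3656 \cdot 159 = 581304$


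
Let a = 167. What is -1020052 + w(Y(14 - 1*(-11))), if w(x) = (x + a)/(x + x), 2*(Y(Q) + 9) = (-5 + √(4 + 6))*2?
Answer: -94865374/93 - 167*√10/372 ≈ -1.0201e+6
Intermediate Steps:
Y(Q) = -14 + √10 (Y(Q) = -9 + ((-5 + √(4 + 6))*2)/2 = -9 + ((-5 + √10)*2)/2 = -9 + (-10 + 2*√10)/2 = -9 + (-5 + √10) = -14 + √10)
w(x) = (167 + x)/(2*x) (w(x) = (x + 167)/(x + x) = (167 + x)/((2*x)) = (167 + x)*(1/(2*x)) = (167 + x)/(2*x))
-1020052 + w(Y(14 - 1*(-11))) = -1020052 + (167 + (-14 + √10))/(2*(-14 + √10)) = -1020052 + (153 + √10)/(2*(-14 + √10))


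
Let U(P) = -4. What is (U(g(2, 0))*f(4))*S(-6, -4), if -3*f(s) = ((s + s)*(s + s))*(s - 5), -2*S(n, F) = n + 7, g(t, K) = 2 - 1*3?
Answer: 128/3 ≈ 42.667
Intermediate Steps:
g(t, K) = -1 (g(t, K) = 2 - 3 = -1)
S(n, F) = -7/2 - n/2 (S(n, F) = -(n + 7)/2 = -(7 + n)/2 = -7/2 - n/2)
f(s) = -4*s²*(-5 + s)/3 (f(s) = -(s + s)*(s + s)*(s - 5)/3 = -(2*s)*(2*s)*(-5 + s)/3 = -4*s²*(-5 + s)/3)
(U(g(2, 0))*f(4))*S(-6, -4) = (-16*4²*(5 - 1*4)/3)*(-7/2 - ½*(-6)) = (-16*16*(5 - 4)/3)*(-7/2 + 3) = -16*16/3*(-½) = -4*64/3*(-½) = -256/3*(-½) = 128/3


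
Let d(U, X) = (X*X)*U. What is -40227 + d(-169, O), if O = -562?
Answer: -53417863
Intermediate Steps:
d(U, X) = U*X² (d(U, X) = X²*U = U*X²)
-40227 + d(-169, O) = -40227 - 169*(-562)² = -40227 - 169*315844 = -40227 - 53377636 = -53417863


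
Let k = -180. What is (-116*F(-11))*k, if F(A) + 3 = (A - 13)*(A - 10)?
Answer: 10460880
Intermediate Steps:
F(A) = -3 + (-13 + A)*(-10 + A) (F(A) = -3 + (A - 13)*(A - 10) = -3 + (-13 + A)*(-10 + A))
(-116*F(-11))*k = -116*(127 + (-11)² - 23*(-11))*(-180) = -116*(127 + 121 + 253)*(-180) = -116*501*(-180) = -58116*(-180) = 10460880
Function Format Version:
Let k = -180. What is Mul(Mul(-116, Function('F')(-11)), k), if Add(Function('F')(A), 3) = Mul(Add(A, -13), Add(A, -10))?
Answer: 10460880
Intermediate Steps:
Function('F')(A) = Add(-3, Mul(Add(-13, A), Add(-10, A))) (Function('F')(A) = Add(-3, Mul(Add(A, -13), Add(A, -10))) = Add(-3, Mul(Add(-13, A), Add(-10, A))))
Mul(Mul(-116, Function('F')(-11)), k) = Mul(Mul(-116, Add(127, Pow(-11, 2), Mul(-23, -11))), -180) = Mul(Mul(-116, Add(127, 121, 253)), -180) = Mul(Mul(-116, 501), -180) = Mul(-58116, -180) = 10460880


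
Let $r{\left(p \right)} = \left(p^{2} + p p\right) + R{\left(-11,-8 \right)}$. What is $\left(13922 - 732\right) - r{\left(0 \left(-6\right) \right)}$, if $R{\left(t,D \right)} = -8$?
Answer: $13198$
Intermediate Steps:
$r{\left(p \right)} = -8 + 2 p^{2}$ ($r{\left(p \right)} = \left(p^{2} + p p\right) - 8 = \left(p^{2} + p^{2}\right) - 8 = 2 p^{2} - 8 = -8 + 2 p^{2}$)
$\left(13922 - 732\right) - r{\left(0 \left(-6\right) \right)} = \left(13922 - 732\right) - \left(-8 + 2 \left(0 \left(-6\right)\right)^{2}\right) = 13190 - \left(-8 + 2 \cdot 0^{2}\right) = 13190 - \left(-8 + 2 \cdot 0\right) = 13190 - \left(-8 + 0\right) = 13190 - -8 = 13190 + 8 = 13198$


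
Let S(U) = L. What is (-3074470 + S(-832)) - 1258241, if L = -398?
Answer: -4333109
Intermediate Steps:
S(U) = -398
(-3074470 + S(-832)) - 1258241 = (-3074470 - 398) - 1258241 = -3074868 - 1258241 = -4333109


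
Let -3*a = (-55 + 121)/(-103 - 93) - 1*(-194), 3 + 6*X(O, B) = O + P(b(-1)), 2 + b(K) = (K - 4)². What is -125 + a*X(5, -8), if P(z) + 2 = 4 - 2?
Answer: -129229/882 ≈ -146.52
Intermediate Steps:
b(K) = -2 + (-4 + K)² (b(K) = -2 + (K - 4)² = -2 + (-4 + K)²)
P(z) = 0 (P(z) = -2 + (4 - 2) = -2 + 2 = 0)
X(O, B) = -½ + O/6 (X(O, B) = -½ + (O + 0)/6 = -½ + O/6)
a = -18979/294 (a = -((-55 + 121)/(-103 - 93) - 1*(-194))/3 = -(66/(-196) + 194)/3 = -(66*(-1/196) + 194)/3 = -(-33/98 + 194)/3 = -⅓*18979/98 = -18979/294 ≈ -64.554)
-125 + a*X(5, -8) = -125 - 18979*(-½ + (⅙)*5)/294 = -125 - 18979*(-½ + ⅚)/294 = -125 - 18979/294*⅓ = -125 - 18979/882 = -129229/882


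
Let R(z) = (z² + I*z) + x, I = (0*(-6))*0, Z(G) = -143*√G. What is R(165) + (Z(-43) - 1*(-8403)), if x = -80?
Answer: 35548 - 143*I*√43 ≈ 35548.0 - 937.71*I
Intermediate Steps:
I = 0 (I = 0*0 = 0)
R(z) = -80 + z² (R(z) = (z² + 0*z) - 80 = (z² + 0) - 80 = z² - 80 = -80 + z²)
R(165) + (Z(-43) - 1*(-8403)) = (-80 + 165²) + (-143*I*√43 - 1*(-8403)) = (-80 + 27225) + (-143*I*√43 + 8403) = 27145 + (-143*I*√43 + 8403) = 27145 + (8403 - 143*I*√43) = 35548 - 143*I*√43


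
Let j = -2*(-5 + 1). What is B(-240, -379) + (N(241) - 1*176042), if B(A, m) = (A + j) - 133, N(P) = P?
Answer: -176166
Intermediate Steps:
j = 8 (j = -2*(-4) = 8)
B(A, m) = -125 + A (B(A, m) = (A + 8) - 133 = (8 + A) - 133 = -125 + A)
B(-240, -379) + (N(241) - 1*176042) = (-125 - 240) + (241 - 1*176042) = -365 + (241 - 176042) = -365 - 175801 = -176166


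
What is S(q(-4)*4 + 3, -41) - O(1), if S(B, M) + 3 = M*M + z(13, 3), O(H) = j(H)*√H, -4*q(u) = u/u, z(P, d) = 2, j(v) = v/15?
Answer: 25199/15 ≈ 1679.9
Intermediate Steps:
j(v) = v/15 (j(v) = v*(1/15) = v/15)
q(u) = -¼ (q(u) = -u/(4*u) = -¼*1 = -¼)
O(H) = H^(3/2)/15 (O(H) = (H/15)*√H = H^(3/2)/15)
S(B, M) = -1 + M² (S(B, M) = -3 + (M*M + 2) = -3 + (M² + 2) = -3 + (2 + M²) = -1 + M²)
S(q(-4)*4 + 3, -41) - O(1) = (-1 + (-41)²) - 1^(3/2)/15 = (-1 + 1681) - 1/15 = 1680 - 1*1/15 = 1680 - 1/15 = 25199/15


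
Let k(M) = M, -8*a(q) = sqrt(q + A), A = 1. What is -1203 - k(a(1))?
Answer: -1203 + sqrt(2)/8 ≈ -1202.8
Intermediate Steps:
a(q) = -sqrt(1 + q)/8 (a(q) = -sqrt(q + 1)/8 = -sqrt(1 + q)/8)
-1203 - k(a(1)) = -1203 - (-1)*sqrt(1 + 1)/8 = -1203 - (-1)*sqrt(2)/8 = -1203 + sqrt(2)/8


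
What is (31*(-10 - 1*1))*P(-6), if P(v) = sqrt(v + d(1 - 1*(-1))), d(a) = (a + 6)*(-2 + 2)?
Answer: -341*I*sqrt(6) ≈ -835.28*I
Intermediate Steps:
d(a) = 0 (d(a) = (6 + a)*0 = 0)
P(v) = sqrt(v) (P(v) = sqrt(v + 0) = sqrt(v))
(31*(-10 - 1*1))*P(-6) = (31*(-10 - 1*1))*sqrt(-6) = (31*(-10 - 1))*(I*sqrt(6)) = (31*(-11))*(I*sqrt(6)) = -341*I*sqrt(6)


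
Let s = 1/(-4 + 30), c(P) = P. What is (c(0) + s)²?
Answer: 1/676 ≈ 0.0014793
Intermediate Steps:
s = 1/26 ≈ 0.038462
(c(0) + s)² = (0 + 1/26)² = (1/26)² = 1/676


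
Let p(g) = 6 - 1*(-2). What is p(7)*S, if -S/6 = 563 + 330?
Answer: -42864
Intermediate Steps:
p(g) = 8 (p(g) = 6 + 2 = 8)
S = -5358 (S = -6*(563 + 330) = -6*893 = -5358)
p(7)*S = 8*(-5358) = -42864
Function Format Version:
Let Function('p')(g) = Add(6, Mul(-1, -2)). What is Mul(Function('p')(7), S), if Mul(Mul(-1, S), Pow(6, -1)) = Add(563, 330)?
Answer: -42864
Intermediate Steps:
Function('p')(g) = 8 (Function('p')(g) = Add(6, 2) = 8)
S = -5358 (S = Mul(-6, Add(563, 330)) = Mul(-6, 893) = -5358)
Mul(Function('p')(7), S) = Mul(8, -5358) = -42864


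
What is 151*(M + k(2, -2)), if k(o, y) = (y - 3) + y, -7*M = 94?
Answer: -21593/7 ≈ -3084.7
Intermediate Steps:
M = -94/7 (M = -⅐*94 = -94/7 ≈ -13.429)
k(o, y) = -3 + 2*y (k(o, y) = (-3 + y) + y = -3 + 2*y)
151*(M + k(2, -2)) = 151*(-94/7 + (-3 + 2*(-2))) = 151*(-94/7 + (-3 - 4)) = 151*(-94/7 - 7) = 151*(-143/7) = -21593/7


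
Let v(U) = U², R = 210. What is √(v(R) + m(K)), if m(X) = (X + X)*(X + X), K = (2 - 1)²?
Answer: 2*√11026 ≈ 210.01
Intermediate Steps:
K = 1 (K = 1² = 1)
m(X) = 4*X² (m(X) = (2*X)*(2*X) = 4*X²)
√(v(R) + m(K)) = √(210² + 4*1²) = √(44100 + 4*1) = √(44100 + 4) = √44104 = 2*√11026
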